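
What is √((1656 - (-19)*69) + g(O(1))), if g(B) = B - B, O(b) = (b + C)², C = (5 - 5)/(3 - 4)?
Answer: √2967 ≈ 54.470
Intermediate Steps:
C = 0 (C = 0/(-1) = 0*(-1) = 0)
O(b) = b² (O(b) = (b + 0)² = b²)
g(B) = 0
√((1656 - (-19)*69) + g(O(1))) = √((1656 - (-19)*69) + 0) = √((1656 - 1*(-1311)) + 0) = √((1656 + 1311) + 0) = √(2967 + 0) = √2967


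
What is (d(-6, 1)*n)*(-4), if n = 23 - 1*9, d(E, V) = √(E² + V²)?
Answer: -56*√37 ≈ -340.63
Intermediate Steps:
n = 14 (n = 23 - 9 = 14)
(d(-6, 1)*n)*(-4) = (√((-6)² + 1²)*14)*(-4) = (√(36 + 1)*14)*(-4) = (√37*14)*(-4) = (14*√37)*(-4) = -56*√37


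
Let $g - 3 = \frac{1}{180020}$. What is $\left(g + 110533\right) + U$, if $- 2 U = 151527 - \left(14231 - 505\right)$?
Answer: $\frac{7495222711}{180020} \approx 41636.0$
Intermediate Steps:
$U = - \frac{137801}{2}$ ($U = - \frac{151527 - \left(14231 - 505\right)}{2} = - \frac{151527 - 13726}{2} = \left(- \frac{1}{2}\right) 137801 = - \frac{137801}{2} \approx -68901.0$)
$g = \frac{540061}{180020}$ ($g = 3 + \frac{1}{180020} = \frac{540061}{180020} \approx 3.0$)
$\left(g + 110533\right) + U = \left(\frac{540061}{180020} + 110533\right) - \frac{137801}{2} = \frac{19898690721}{180020} - \frac{137801}{2} = \frac{7495222711}{180020}$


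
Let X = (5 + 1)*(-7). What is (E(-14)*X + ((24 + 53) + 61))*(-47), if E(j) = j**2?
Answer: 380418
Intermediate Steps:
X = -42 (X = 6*(-7) = -42)
(E(-14)*X + ((24 + 53) + 61))*(-47) = ((-14)**2*(-42) + ((24 + 53) + 61))*(-47) = (196*(-42) + (77 + 61))*(-47) = (-8232 + 138)*(-47) = -8094*(-47) = 380418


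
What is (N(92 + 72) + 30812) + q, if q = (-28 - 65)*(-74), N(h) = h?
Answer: 37858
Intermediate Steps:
q = 6882 (q = -93*(-74) = 6882)
(N(92 + 72) + 30812) + q = ((92 + 72) + 30812) + 6882 = (164 + 30812) + 6882 = 30976 + 6882 = 37858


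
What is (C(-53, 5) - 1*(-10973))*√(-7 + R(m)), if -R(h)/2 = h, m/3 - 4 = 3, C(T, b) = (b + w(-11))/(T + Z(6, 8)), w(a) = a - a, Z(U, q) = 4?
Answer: 537672*I/7 ≈ 76810.0*I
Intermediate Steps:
w(a) = 0
C(T, b) = b/(4 + T) (C(T, b) = (b + 0)/(T + 4) = b/(4 + T))
m = 21 (m = 12 + 3*3 = 12 + 9 = 21)
R(h) = -2*h
(C(-53, 5) - 1*(-10973))*√(-7 + R(m)) = (5/(4 - 53) - 1*(-10973))*√(-7 - 2*21) = (5/(-49) + 10973)*√(-7 - 42) = (5*(-1/49) + 10973)*√(-49) = (-5/49 + 10973)*(7*I) = 537672*(7*I)/49 = 537672*I/7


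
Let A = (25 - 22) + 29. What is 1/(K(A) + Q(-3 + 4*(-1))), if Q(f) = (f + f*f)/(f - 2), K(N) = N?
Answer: 3/82 ≈ 0.036585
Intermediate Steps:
A = 32 (A = 3 + 29 = 32)
Q(f) = (f + f²)/(-2 + f)
1/(K(A) + Q(-3 + 4*(-1))) = 1/(32 + (-3 + 4*(-1))*(1 + (-3 + 4*(-1)))/(-2 + (-3 + 4*(-1)))) = 1/(32 + (-3 - 4)*(1 + (-3 - 4))/(-2 + (-3 - 4))) = 1/(32 - 7*(1 - 7)/(-2 - 7)) = 1/(32 - 7*(-6)/(-9)) = 1/(32 - 7*(-⅑)*(-6)) = 1/(32 - 14/3) = 1/(82/3) = 3/82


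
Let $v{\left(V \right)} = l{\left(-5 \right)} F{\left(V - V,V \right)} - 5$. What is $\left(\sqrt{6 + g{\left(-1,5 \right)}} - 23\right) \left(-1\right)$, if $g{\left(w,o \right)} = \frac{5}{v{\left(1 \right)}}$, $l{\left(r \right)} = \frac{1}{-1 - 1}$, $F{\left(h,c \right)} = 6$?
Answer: $23 - \frac{\sqrt{86}}{4} \approx 20.682$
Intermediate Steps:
$l{\left(r \right)} = - \frac{1}{2}$ ($l{\left(r \right)} = \frac{1}{-2} = - \frac{1}{2}$)
$v{\left(V \right)} = -8$ ($v{\left(V \right)} = \left(- \frac{1}{2}\right) 6 - 5 = -3 - 5 = -8$)
$g{\left(w,o \right)} = - \frac{5}{8}$ ($g{\left(w,o \right)} = \frac{5}{-8} = 5 \left(- \frac{1}{8}\right) = - \frac{5}{8}$)
$\left(\sqrt{6 + g{\left(-1,5 \right)}} - 23\right) \left(-1\right) = \left(\sqrt{6 - \frac{5}{8}} - 23\right) \left(-1\right) = \left(\sqrt{\frac{43}{8}} - 23\right) \left(-1\right) = \left(\frac{\sqrt{86}}{4} - 23\right) \left(-1\right) = \left(-23 + \frac{\sqrt{86}}{4}\right) \left(-1\right) = 23 - \frac{\sqrt{86}}{4}$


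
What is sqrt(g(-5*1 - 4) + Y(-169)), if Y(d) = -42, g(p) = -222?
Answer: 2*I*sqrt(66) ≈ 16.248*I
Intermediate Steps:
sqrt(g(-5*1 - 4) + Y(-169)) = sqrt(-222 - 42) = sqrt(-264) = 2*I*sqrt(66)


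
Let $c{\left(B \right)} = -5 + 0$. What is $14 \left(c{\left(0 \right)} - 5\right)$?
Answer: $-140$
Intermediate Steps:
$c{\left(B \right)} = -5$
$14 \left(c{\left(0 \right)} - 5\right) = 14 \left(-5 - 5\right) = 14 \left(-10\right) = -140$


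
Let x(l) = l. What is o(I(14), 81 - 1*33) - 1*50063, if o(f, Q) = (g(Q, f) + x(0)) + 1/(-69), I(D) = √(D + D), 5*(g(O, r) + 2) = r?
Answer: -3454486/69 + 2*√7/5 ≈ -50064.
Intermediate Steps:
g(O, r) = -2 + r/5
I(D) = √2*√D (I(D) = √(2*D) = √2*√D)
o(f, Q) = -139/69 + f/5 (o(f, Q) = ((-2 + f/5) + 0) + 1/(-69) = (-2 + f/5) - 1/69 = -139/69 + f/5)
o(I(14), 81 - 1*33) - 1*50063 = (-139/69 + (√2*√14)/5) - 1*50063 = (-139/69 + (2*√7)/5) - 50063 = (-139/69 + 2*√7/5) - 50063 = -3454486/69 + 2*√7/5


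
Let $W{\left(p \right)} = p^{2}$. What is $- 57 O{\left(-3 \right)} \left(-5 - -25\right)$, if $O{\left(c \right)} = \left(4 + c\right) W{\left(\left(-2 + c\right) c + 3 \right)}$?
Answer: $-369360$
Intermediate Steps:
$O{\left(c \right)} = \left(3 + c \left(-2 + c\right)\right)^{2} \left(4 + c\right)$ ($O{\left(c \right)} = \left(4 + c\right) \left(\left(-2 + c\right) c + 3\right)^{2} = \left(4 + c\right) \left(c \left(-2 + c\right) + 3\right)^{2} = \left(4 + c\right) \left(3 + c \left(-2 + c\right)\right)^{2} = \left(3 + c \left(-2 + c\right)\right)^{2} \left(4 + c\right)$)
$- 57 O{\left(-3 \right)} \left(-5 - -25\right) = - 57 \left(3 + \left(-3\right)^{2} - -6\right)^{2} \left(4 - 3\right) \left(-5 - -25\right) = - 57 \left(3 + 9 + 6\right)^{2} \cdot 1 \left(-5 + 25\right) = - 57 \cdot 18^{2} \cdot 1 \cdot 20 = - 57 \cdot 324 \cdot 1 \cdot 20 = \left(-57\right) 324 \cdot 20 = \left(-18468\right) 20 = -369360$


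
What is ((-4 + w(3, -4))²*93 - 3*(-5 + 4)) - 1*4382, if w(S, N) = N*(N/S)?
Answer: -12641/3 ≈ -4213.7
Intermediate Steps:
w(S, N) = N²/S
((-4 + w(3, -4))²*93 - 3*(-5 + 4)) - 1*4382 = ((-4 + (-4)²/3)²*93 - 3*(-5 + 4)) - 1*4382 = ((-4 + 16*(⅓))²*93 - 3*(-1)) - 4382 = ((-4 + 16/3)²*93 + 3) - 4382 = ((4/3)²*93 + 3) - 4382 = ((16/9)*93 + 3) - 4382 = (496/3 + 3) - 4382 = 505/3 - 4382 = -12641/3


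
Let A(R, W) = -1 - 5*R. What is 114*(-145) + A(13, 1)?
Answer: -16596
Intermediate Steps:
114*(-145) + A(13, 1) = 114*(-145) + (-1 - 5*13) = -16530 + (-1 - 65) = -16530 - 66 = -16596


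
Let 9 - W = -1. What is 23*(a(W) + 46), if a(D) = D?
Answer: 1288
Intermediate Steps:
W = 10 (W = 9 - 1*(-1) = 9 + 1 = 10)
23*(a(W) + 46) = 23*(10 + 46) = 23*56 = 1288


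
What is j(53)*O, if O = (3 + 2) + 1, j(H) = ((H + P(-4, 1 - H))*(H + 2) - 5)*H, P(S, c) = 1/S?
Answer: 1842015/2 ≈ 9.2101e+5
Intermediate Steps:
j(H) = H*(-5 + (2 + H)*(-¼ + H)) (j(H) = ((H + 1/(-4))*(H + 2) - 5)*H = ((H - ¼)*(2 + H) - 5)*H = ((-¼ + H)*(2 + H) - 5)*H = ((2 + H)*(-¼ + H) - 5)*H = (-5 + (2 + H)*(-¼ + H))*H = H*(-5 + (2 + H)*(-¼ + H)))
O = 6 (O = 5 + 1 = 6)
j(53)*O = ((¼)*53*(-22 + 4*53² + 7*53))*6 = ((¼)*53*(-22 + 4*2809 + 371))*6 = ((¼)*53*(-22 + 11236 + 371))*6 = ((¼)*53*11585)*6 = (614005/4)*6 = 1842015/2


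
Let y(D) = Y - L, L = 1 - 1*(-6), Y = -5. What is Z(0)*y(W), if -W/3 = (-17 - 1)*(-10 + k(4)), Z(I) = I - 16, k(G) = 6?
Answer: 192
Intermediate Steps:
Z(I) = -16 + I
L = 7 (L = 1 + 6 = 7)
W = -216 (W = -3*(-17 - 1)*(-10 + 6) = -(-54)*(-4) = -3*72 = -216)
y(D) = -12 (y(D) = -5 - 1*7 = -5 - 7 = -12)
Z(0)*y(W) = (-16 + 0)*(-12) = -16*(-12) = 192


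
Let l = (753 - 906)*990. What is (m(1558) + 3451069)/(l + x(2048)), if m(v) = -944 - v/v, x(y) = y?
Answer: -1725062/74711 ≈ -23.090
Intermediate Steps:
m(v) = -945 (m(v) = -944 - 1*1 = -944 - 1 = -945)
l = -151470 (l = -153*990 = -151470)
(m(1558) + 3451069)/(l + x(2048)) = (-945 + 3451069)/(-151470 + 2048) = 3450124/(-149422) = 3450124*(-1/149422) = -1725062/74711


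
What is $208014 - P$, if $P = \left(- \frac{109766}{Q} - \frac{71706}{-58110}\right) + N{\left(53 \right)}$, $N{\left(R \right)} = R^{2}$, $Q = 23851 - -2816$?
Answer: $\frac{52999018189868}{258269895} \approx 2.0521 \cdot 10^{5}$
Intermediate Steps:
$Q = 26667$ ($Q = 23851 + 2816 = 26667$)
$P = \frac{724735748662}{258269895}$ ($P = \left(- \frac{109766}{26667} - \frac{71706}{-58110}\right) + 53^{2} = \left(\left(-109766\right) \frac{1}{26667} - - \frac{11951}{9685}\right) + 2809 = \left(- \frac{109766}{26667} + \frac{11951}{9685}\right) + 2809 = - \frac{744386393}{258269895} + 2809 = \frac{724735748662}{258269895} \approx 2806.1$)
$208014 - P = 208014 - \frac{724735748662}{258269895} = \frac{52999018189868}{258269895}$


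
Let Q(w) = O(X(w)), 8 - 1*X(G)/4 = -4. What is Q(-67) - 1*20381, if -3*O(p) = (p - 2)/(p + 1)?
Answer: -2996053/147 ≈ -20381.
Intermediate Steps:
X(G) = 48 (X(G) = 32 - 4*(-4) = 32 + 16 = 48)
O(p) = -(-2 + p)/(3*(1 + p)) (O(p) = -(p - 2)/(3*(p + 1)) = -(-2 + p)/(3*(1 + p)))
Q(w) = -46/147 (Q(w) = (2 - 1*48)/(3*(1 + 48)) = (⅓)*(2 - 48)/49 = (⅓)*(1/49)*(-46) = -46/147)
Q(-67) - 1*20381 = -46/147 - 1*20381 = -46/147 - 20381 = -2996053/147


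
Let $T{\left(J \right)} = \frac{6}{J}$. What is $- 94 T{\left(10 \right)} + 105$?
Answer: $\frac{243}{5} \approx 48.6$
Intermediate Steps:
$- 94 T{\left(10 \right)} + 105 = - 94 \cdot \frac{6}{10} + 105 = - 94 \cdot 6 \cdot \frac{1}{10} + 105 = \left(-94\right) \frac{3}{5} + 105 = - \frac{282}{5} + 105 = \frac{243}{5}$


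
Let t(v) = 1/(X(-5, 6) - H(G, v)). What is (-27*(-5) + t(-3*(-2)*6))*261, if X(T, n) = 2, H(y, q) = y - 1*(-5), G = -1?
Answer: 70209/2 ≈ 35105.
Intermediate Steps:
H(y, q) = 5 + y (H(y, q) = y + 5 = 5 + y)
t(v) = -½ (t(v) = 1/(2 - (5 - 1)) = 1/(2 - 1*4) = 1/(2 - 4) = 1/(-2) = -½)
(-27*(-5) + t(-3*(-2)*6))*261 = (-27*(-5) - ½)*261 = (135 - ½)*261 = (269/2)*261 = 70209/2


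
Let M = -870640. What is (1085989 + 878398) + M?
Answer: 1093747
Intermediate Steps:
(1085989 + 878398) + M = (1085989 + 878398) - 870640 = 1964387 - 870640 = 1093747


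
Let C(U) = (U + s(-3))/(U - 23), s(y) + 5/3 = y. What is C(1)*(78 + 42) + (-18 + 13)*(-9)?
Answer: 65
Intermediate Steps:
s(y) = -5/3 + y
C(U) = (-14/3 + U)/(-23 + U) (C(U) = (U + (-5/3 - 3))/(U - 23) = (U - 14/3)/(-23 + U) = (-14/3 + U)/(-23 + U))
C(1)*(78 + 42) + (-18 + 13)*(-9) = ((-14/3 + 1)/(-23 + 1))*(78 + 42) + (-18 + 13)*(-9) = (-11/3/(-22))*120 - 5*(-9) = -1/22*(-11/3)*120 + 45 = (1/6)*120 + 45 = 20 + 45 = 65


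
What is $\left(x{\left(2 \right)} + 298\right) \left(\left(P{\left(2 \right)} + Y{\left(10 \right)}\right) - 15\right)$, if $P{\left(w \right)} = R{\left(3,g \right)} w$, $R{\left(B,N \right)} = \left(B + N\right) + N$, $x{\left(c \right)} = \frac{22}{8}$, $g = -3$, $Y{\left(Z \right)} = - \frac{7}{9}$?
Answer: $- \frac{19649}{3} \approx -6549.7$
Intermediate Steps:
$Y{\left(Z \right)} = - \frac{7}{9}$ ($Y{\left(Z \right)} = \left(-7\right) \frac{1}{9} = - \frac{7}{9}$)
$x{\left(c \right)} = \frac{11}{4}$ ($x{\left(c \right)} = 22 \cdot \frac{1}{8} = \frac{11}{4}$)
$R{\left(B,N \right)} = B + 2 N$
$P{\left(w \right)} = - 3 w$ ($P{\left(w \right)} = \left(3 + 2 \left(-3\right)\right) w = \left(3 - 6\right) w = - 3 w$)
$\left(x{\left(2 \right)} + 298\right) \left(\left(P{\left(2 \right)} + Y{\left(10 \right)}\right) - 15\right) = \left(\frac{11}{4} + 298\right) \left(\left(\left(-3\right) 2 - \frac{7}{9}\right) - 15\right) = \frac{1203 \left(\left(-6 - \frac{7}{9}\right) - 15\right)}{4} = \frac{1203 \left(- \frac{61}{9} - 15\right)}{4} = \frac{1203}{4} \left(- \frac{196}{9}\right) = - \frac{19649}{3}$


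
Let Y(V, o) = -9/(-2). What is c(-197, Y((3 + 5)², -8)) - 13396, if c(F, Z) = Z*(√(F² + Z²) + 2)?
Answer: -13387 + 9*√155317/4 ≈ -12500.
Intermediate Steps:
Y(V, o) = 9/2 (Y(V, o) = -9*(-½) = 9/2)
c(F, Z) = Z*(2 + √(F² + Z²))
c(-197, Y((3 + 5)², -8)) - 13396 = 9*(2 + √((-197)² + (9/2)²))/2 - 13396 = 9*(2 + √(38809 + 81/4))/2 - 13396 = 9*(2 + √(155317/4))/2 - 13396 = 9*(2 + √155317/2)/2 - 13396 = (9 + 9*√155317/4) - 13396 = -13387 + 9*√155317/4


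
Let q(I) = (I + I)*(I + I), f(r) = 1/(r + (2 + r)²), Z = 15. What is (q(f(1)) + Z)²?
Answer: 141376/625 ≈ 226.20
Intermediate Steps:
q(I) = 4*I² (q(I) = (2*I)*(2*I) = 4*I²)
(q(f(1)) + Z)² = (4*(1/(1 + (2 + 1)²))² + 15)² = (4*(1/(1 + 3²))² + 15)² = (4*(1/(1 + 9))² + 15)² = (4*(1/10)² + 15)² = (4*(⅒)² + 15)² = (4*(1/100) + 15)² = (1/25 + 15)² = (376/25)² = 141376/625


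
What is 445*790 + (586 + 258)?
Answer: 352394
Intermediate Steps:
445*790 + (586 + 258) = 351550 + 844 = 352394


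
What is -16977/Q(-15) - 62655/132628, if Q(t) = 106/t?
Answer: 16883870955/7029284 ≈ 2401.9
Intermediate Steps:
-16977/Q(-15) - 62655/132628 = -16977/(106/(-15)) - 62655/132628 = -16977/(106*(-1/15)) - 62655*1/132628 = -16977/(-106/15) - 62655/132628 = -16977*(-15/106) - 62655/132628 = 254655/106 - 62655/132628 = 16883870955/7029284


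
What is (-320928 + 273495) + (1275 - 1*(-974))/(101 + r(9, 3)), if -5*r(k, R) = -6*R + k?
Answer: -24369317/514 ≈ -47411.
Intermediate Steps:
r(k, R) = -k/5 + 6*R/5 (r(k, R) = -(-6*R + k)/5 = -(k - 6*R)/5 = -k/5 + 6*R/5)
(-320928 + 273495) + (1275 - 1*(-974))/(101 + r(9, 3)) = (-320928 + 273495) + (1275 - 1*(-974))/(101 + (-1/5*9 + (6/5)*3)) = -47433 + (1275 + 974)/(101 + (-9/5 + 18/5)) = -47433 + 2249/(101 + 9/5) = -47433 + 2249/(514/5) = -47433 + 2249*(5/514) = -47433 + 11245/514 = -24369317/514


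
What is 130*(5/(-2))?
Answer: -325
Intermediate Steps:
130*(5/(-2)) = 130*(5*(-1/2)) = 130*(-5/2) = -325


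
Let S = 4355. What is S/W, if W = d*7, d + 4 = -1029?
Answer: -4355/7231 ≈ -0.60227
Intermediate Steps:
d = -1033 (d = -4 - 1029 = -1033)
W = -7231 (W = -1033*7 = -7231)
S/W = 4355/(-7231) = 4355*(-1/7231) = -4355/7231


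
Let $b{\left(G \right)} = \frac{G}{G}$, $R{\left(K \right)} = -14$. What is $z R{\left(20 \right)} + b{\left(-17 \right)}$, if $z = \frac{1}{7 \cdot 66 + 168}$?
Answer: $\frac{44}{45} \approx 0.97778$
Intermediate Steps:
$b{\left(G \right)} = 1$
$z = \frac{1}{630}$ ($z = \frac{1}{462 + 168} = \frac{1}{630} \approx 0.0015873$)
$z R{\left(20 \right)} + b{\left(-17 \right)} = \frac{1}{630} \left(-14\right) + 1 = - \frac{1}{45} + 1 = \frac{44}{45}$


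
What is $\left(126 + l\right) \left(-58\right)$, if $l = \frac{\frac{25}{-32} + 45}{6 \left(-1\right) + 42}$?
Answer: $- \frac{4250443}{576} \approx -7379.2$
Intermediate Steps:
$l = \frac{1415}{1152}$ ($l = \frac{25 \left(- \frac{1}{32}\right) + 45}{-6 + 42} = \frac{- \frac{25}{32} + 45}{36} = \frac{1415}{32} \cdot \frac{1}{36} = \frac{1415}{1152} \approx 1.2283$)
$\left(126 + l\right) \left(-58\right) = \left(126 + \frac{1415}{1152}\right) \left(-58\right) = \frac{146567}{1152} \left(-58\right) = - \frac{4250443}{576}$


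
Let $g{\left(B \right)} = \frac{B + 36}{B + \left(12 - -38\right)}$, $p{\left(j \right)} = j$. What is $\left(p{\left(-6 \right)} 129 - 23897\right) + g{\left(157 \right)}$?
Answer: $- \frac{5106704}{207} \approx -24670.0$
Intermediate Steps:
$g{\left(B \right)} = \frac{36 + B}{50 + B}$ ($g{\left(B \right)} = \frac{36 + B}{B + \left(12 + 38\right)} = \frac{36 + B}{B + 50} = \frac{36 + B}{50 + B}$)
$\left(p{\left(-6 \right)} 129 - 23897\right) + g{\left(157 \right)} = \left(\left(-6\right) 129 - 23897\right) + \frac{36 + 157}{50 + 157} = \left(-774 - 23897\right) + \frac{1}{207} \cdot 193 = -24671 + \frac{1}{207} \cdot 193 = -24671 + \frac{193}{207} = - \frac{5106704}{207}$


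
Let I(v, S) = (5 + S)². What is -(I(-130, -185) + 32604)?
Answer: -65004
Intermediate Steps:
-(I(-130, -185) + 32604) = -((5 - 185)² + 32604) = -((-180)² + 32604) = -(32400 + 32604) = -1*65004 = -65004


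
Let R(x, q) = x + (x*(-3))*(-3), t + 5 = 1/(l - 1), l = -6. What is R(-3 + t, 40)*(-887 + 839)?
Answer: 27360/7 ≈ 3908.6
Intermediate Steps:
t = -36/7 (t = -5 + 1/(-6 - 1) = -5 + 1/(-7) = -5 - ⅐ = -36/7 ≈ -5.1429)
R(x, q) = 10*x (R(x, q) = x - 3*x*(-3) = x + 9*x = 10*x)
R(-3 + t, 40)*(-887 + 839) = (10*(-3 - 36/7))*(-887 + 839) = (10*(-57/7))*(-48) = -570/7*(-48) = 27360/7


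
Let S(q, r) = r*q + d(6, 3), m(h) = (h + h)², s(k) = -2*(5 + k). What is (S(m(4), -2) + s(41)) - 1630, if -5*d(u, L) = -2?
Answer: -9248/5 ≈ -1849.6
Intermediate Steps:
s(k) = -10 - 2*k
d(u, L) = ⅖ (d(u, L) = -⅕*(-2) = ⅖)
m(h) = 4*h² (m(h) = (2*h)² = 4*h²)
S(q, r) = ⅖ + q*r (S(q, r) = r*q + ⅖ = q*r + ⅖ = ⅖ + q*r)
(S(m(4), -2) + s(41)) - 1630 = ((⅖ + (4*4²)*(-2)) + (-10 - 2*41)) - 1630 = ((⅖ + (4*16)*(-2)) + (-10 - 82)) - 1630 = ((⅖ + 64*(-2)) - 92) - 1630 = ((⅖ - 128) - 92) - 1630 = (-638/5 - 92) - 1630 = -1098/5 - 1630 = -9248/5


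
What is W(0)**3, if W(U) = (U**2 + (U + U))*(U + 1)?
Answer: 0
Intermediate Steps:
W(U) = (1 + U)*(U**2 + 2*U) (W(U) = (U**2 + 2*U)*(1 + U) = (1 + U)*(U**2 + 2*U))
W(0)**3 = (0*(2 + 0**2 + 3*0))**3 = (0*(2 + 0 + 0))**3 = (0*2)**3 = 0**3 = 0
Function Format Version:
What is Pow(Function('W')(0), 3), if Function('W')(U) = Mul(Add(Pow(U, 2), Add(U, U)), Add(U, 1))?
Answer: 0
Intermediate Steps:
Function('W')(U) = Mul(Add(1, U), Add(Pow(U, 2), Mul(2, U))) (Function('W')(U) = Mul(Add(Pow(U, 2), Mul(2, U)), Add(1, U)) = Mul(Add(1, U), Add(Pow(U, 2), Mul(2, U))))
Pow(Function('W')(0), 3) = Pow(Mul(0, Add(2, Pow(0, 2), Mul(3, 0))), 3) = Pow(Mul(0, Add(2, 0, 0)), 3) = Pow(Mul(0, 2), 3) = Pow(0, 3) = 0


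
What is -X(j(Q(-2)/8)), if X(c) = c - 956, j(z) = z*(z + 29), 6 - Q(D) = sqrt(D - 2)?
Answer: 3735/4 + 61*I/8 ≈ 933.75 + 7.625*I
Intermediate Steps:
Q(D) = 6 - sqrt(-2 + D) (Q(D) = 6 - sqrt(D - 2) = 6 - sqrt(-2 + D))
j(z) = z*(29 + z)
X(c) = -956 + c
-X(j(Q(-2)/8)) = -(-956 + ((6 - sqrt(-2 - 2))/8)*(29 + (6 - sqrt(-2 - 2))/8)) = -(-956 + ((6 - sqrt(-4))*(1/8))*(29 + (6 - sqrt(-4))*(1/8))) = -(-956 + ((6 - 2*I)*(1/8))*(29 + (6 - 2*I)*(1/8))) = -(-956 + (3/4 - I/4)*(29 + (3/4 - I/4))) = -(-956 + (3/4 - I/4)*(119/4 - I/4)) = 956 - (3/4 - I/4)*(119/4 - I/4)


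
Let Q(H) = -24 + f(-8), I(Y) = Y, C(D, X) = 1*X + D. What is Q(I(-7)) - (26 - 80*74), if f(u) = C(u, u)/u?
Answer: 5872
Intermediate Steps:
C(D, X) = D + X (C(D, X) = X + D = D + X)
f(u) = 2 (f(u) = (u + u)/u = (2*u)/u = 2)
Q(H) = -22 (Q(H) = -24 + 2 = -22)
Q(I(-7)) - (26 - 80*74) = -22 - (26 - 80*74) = -22 - (26 - 5920) = -22 - 1*(-5894) = -22 + 5894 = 5872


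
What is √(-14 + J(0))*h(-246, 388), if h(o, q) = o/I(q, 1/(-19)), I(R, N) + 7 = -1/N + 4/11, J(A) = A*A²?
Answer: -1353*I*√14/68 ≈ -74.448*I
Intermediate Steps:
J(A) = A³
I(R, N) = -73/11 - 1/N (I(R, N) = -7 + (-1/N + 4/11) = -7 + (4/11 - 1/N) = -73/11 - 1/N)
h(o, q) = 11*o/136 (h(o, q) = o/(-73/11 - 1/(1/(-19))) = o/(-73/11 - 1/(-1/19)) = o/(-73/11 - 1*(-19)) = o/(-73/11 + 19) = o/(136/11) = o*(11/136) = 11*o/136)
√(-14 + J(0))*h(-246, 388) = √(-14 + 0³)*((11/136)*(-246)) = √(-14 + 0)*(-1353/68) = √(-14)*(-1353/68) = (I*√14)*(-1353/68) = -1353*I*√14/68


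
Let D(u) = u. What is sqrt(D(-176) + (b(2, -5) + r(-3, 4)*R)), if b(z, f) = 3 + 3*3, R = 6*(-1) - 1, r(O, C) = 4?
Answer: 8*I*sqrt(3) ≈ 13.856*I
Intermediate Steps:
R = -7 (R = -6 - 1 = -7)
b(z, f) = 12 (b(z, f) = 3 + 9 = 12)
sqrt(D(-176) + (b(2, -5) + r(-3, 4)*R)) = sqrt(-176 + (12 + 4*(-7))) = sqrt(-176 + (12 - 28)) = sqrt(-176 - 16) = sqrt(-192) = 8*I*sqrt(3)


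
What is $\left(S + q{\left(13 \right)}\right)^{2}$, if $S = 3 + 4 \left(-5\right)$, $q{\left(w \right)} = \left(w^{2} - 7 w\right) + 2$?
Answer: $3969$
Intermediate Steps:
$q{\left(w \right)} = 2 + w^{2} - 7 w$
$S = -17$ ($S = 3 - 20 = -17$)
$\left(S + q{\left(13 \right)}\right)^{2} = \left(-17 + \left(2 + 13^{2} - 91\right)\right)^{2} = \left(-17 + \left(2 + 169 - 91\right)\right)^{2} = \left(-17 + 80\right)^{2} = 63^{2} = 3969$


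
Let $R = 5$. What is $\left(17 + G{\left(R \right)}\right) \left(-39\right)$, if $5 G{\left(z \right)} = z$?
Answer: $-702$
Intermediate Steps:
$G{\left(z \right)} = \frac{z}{5}$
$\left(17 + G{\left(R \right)}\right) \left(-39\right) = \left(17 + \frac{1}{5} \cdot 5\right) \left(-39\right) = \left(17 + 1\right) \left(-39\right) = 18 \left(-39\right) = -702$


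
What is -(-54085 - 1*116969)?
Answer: 171054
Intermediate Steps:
-(-54085 - 1*116969) = -(-54085 - 116969) = -1*(-171054) = 171054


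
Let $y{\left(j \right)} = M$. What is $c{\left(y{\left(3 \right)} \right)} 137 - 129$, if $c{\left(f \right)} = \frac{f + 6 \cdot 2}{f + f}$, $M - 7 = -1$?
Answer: $\frac{153}{2} \approx 76.5$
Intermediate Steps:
$M = 6$ ($M = 7 - 1 = 6$)
$y{\left(j \right)} = 6$
$c{\left(f \right)} = \frac{12 + f}{2 f}$ ($c{\left(f \right)} = \frac{f + 12}{2 f} = \left(12 + f\right) \frac{1}{2 f} = \frac{12 + f}{2 f}$)
$c{\left(y{\left(3 \right)} \right)} 137 - 129 = \frac{12 + 6}{2 \cdot 6} \cdot 137 - 129 = \frac{1}{2} \cdot \frac{1}{6} \cdot 18 \cdot 137 - 129 = \frac{3}{2} \cdot 137 - 129 = \frac{411}{2} - 129 = \frac{153}{2}$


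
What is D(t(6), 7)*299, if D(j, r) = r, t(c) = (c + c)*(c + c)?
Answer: 2093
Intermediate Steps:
t(c) = 4*c² (t(c) = (2*c)*(2*c) = 4*c²)
D(t(6), 7)*299 = 7*299 = 2093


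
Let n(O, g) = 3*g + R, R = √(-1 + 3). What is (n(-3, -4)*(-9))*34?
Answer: 3672 - 306*√2 ≈ 3239.3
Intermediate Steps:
R = √2 ≈ 1.4142
n(O, g) = √2 + 3*g (n(O, g) = 3*g + √2 = √2 + 3*g)
(n(-3, -4)*(-9))*34 = ((√2 + 3*(-4))*(-9))*34 = ((√2 - 12)*(-9))*34 = ((-12 + √2)*(-9))*34 = (108 - 9*√2)*34 = 3672 - 306*√2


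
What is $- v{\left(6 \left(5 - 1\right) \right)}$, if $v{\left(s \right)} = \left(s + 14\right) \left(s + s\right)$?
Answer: $-1824$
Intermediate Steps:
$v{\left(s \right)} = 2 s \left(14 + s\right)$ ($v{\left(s \right)} = \left(14 + s\right) 2 s = 2 s \left(14 + s\right)$)
$- v{\left(6 \left(5 - 1\right) \right)} = - 2 \cdot 6 \left(5 - 1\right) \left(14 + 6 \left(5 - 1\right)\right) = - 2 \cdot 6 \cdot 4 \left(14 + 6 \cdot 4\right) = - 2 \cdot 24 \left(14 + 24\right) = - 2 \cdot 24 \cdot 38 = \left(-1\right) 1824 = -1824$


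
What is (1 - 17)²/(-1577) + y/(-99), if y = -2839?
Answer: 4451759/156123 ≈ 28.514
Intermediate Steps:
(1 - 17)²/(-1577) + y/(-99) = (1 - 17)²/(-1577) - 2839/(-99) = (-16)²*(-1/1577) - 2839*(-1/99) = 256*(-1/1577) + 2839/99 = -256/1577 + 2839/99 = 4451759/156123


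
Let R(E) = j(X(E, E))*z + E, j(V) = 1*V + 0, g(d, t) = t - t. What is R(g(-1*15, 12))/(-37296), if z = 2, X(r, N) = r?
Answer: 0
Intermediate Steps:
g(d, t) = 0
j(V) = V (j(V) = V + 0 = V)
R(E) = 3*E (R(E) = E*2 + E = 2*E + E = 3*E)
R(g(-1*15, 12))/(-37296) = (3*0)/(-37296) = 0*(-1/37296) = 0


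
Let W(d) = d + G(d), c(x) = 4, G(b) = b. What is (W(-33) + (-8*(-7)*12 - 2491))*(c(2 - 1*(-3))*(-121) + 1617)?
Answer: -2135705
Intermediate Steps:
W(d) = 2*d (W(d) = d + d = 2*d)
(W(-33) + (-8*(-7)*12 - 2491))*(c(2 - 1*(-3))*(-121) + 1617) = (2*(-33) + (-8*(-7)*12 - 2491))*(4*(-121) + 1617) = (-66 + (56*12 - 2491))*(-484 + 1617) = (-66 + (672 - 2491))*1133 = (-66 - 1819)*1133 = -1885*1133 = -2135705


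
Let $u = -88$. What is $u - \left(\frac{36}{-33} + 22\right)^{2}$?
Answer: $- \frac{63548}{121} \approx -525.19$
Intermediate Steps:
$u - \left(\frac{36}{-33} + 22\right)^{2} = -88 - \left(\frac{36}{-33} + 22\right)^{2} = -88 - \left(36 \left(- \frac{1}{33}\right) + 22\right)^{2} = -88 - \left(- \frac{12}{11} + 22\right)^{2} = -88 - \left(\frac{230}{11}\right)^{2} = -88 - \frac{52900}{121} = - \frac{63548}{121}$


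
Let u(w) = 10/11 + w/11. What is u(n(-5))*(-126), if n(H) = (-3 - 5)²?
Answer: -9324/11 ≈ -847.64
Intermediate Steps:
n(H) = 64 (n(H) = (-8)² = 64)
u(w) = 10/11 + w/11 (u(w) = 10*(1/11) + w*(1/11) = 10/11 + w/11)
u(n(-5))*(-126) = (10/11 + (1/11)*64)*(-126) = (10/11 + 64/11)*(-126) = (74/11)*(-126) = -9324/11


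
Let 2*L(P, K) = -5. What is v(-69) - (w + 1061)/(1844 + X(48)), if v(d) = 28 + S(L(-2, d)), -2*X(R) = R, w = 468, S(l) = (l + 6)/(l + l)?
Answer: 48157/1820 ≈ 26.460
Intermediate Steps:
L(P, K) = -5/2 (L(P, K) = (1/2)*(-5) = -5/2)
S(l) = (6 + l)/(2*l) (S(l) = (6 + l)/((2*l)) = (6 + l)*(1/(2*l)) = (6 + l)/(2*l))
X(R) = -R/2
v(d) = 273/10 (v(d) = 28 + (6 - 5/2)/(2*(-5/2)) = 28 + (1/2)*(-2/5)*(7/2) = 28 - 7/10 = 273/10)
v(-69) - (w + 1061)/(1844 + X(48)) = 273/10 - (468 + 1061)/(1844 - 1/2*48) = 273/10 - 1529/(1844 - 24) = 273/10 - 1529/1820 = 48157/1820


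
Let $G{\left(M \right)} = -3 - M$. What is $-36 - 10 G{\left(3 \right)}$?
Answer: $24$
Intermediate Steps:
$-36 - 10 G{\left(3 \right)} = -36 - 10 \left(-3 - 3\right) = -36 - -60 = -36 + 60 = 24$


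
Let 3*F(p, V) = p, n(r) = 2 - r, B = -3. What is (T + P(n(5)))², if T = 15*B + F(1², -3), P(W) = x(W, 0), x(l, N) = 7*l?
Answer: 38809/9 ≈ 4312.1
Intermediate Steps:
F(p, V) = p/3
P(W) = 7*W
T = -134/3 (T = 15*(-3) + (⅓)*1² = -45 + (⅓)*1 = -45 + ⅓ = -134/3 ≈ -44.667)
(T + P(n(5)))² = (-134/3 + 7*(2 - 1*5))² = (-134/3 + 7*(2 - 5))² = (-134/3 + 7*(-3))² = (-134/3 - 21)² = (-197/3)² = 38809/9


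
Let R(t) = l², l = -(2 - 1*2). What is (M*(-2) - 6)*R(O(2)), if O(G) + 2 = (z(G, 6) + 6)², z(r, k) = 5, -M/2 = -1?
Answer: 0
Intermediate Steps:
M = 2 (M = -2*(-1) = 2)
l = 0 (l = -(2 - 2) = -1*0 = 0)
O(G) = 119 (O(G) = -2 + (5 + 6)² = -2 + 11² = -2 + 121 = 119)
R(t) = 0 (R(t) = 0² = 0)
(M*(-2) - 6)*R(O(2)) = (2*(-2) - 6)*0 = (-4 - 6)*0 = -10*0 = 0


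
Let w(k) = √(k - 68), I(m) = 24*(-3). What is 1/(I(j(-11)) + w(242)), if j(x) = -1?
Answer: -12/835 - √174/5010 ≈ -0.017004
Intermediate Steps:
I(m) = -72
w(k) = √(-68 + k)
1/(I(j(-11)) + w(242)) = 1/(-72 + √(-68 + 242)) = 1/(-72 + √174)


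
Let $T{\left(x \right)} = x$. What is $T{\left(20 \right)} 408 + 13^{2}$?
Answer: $8329$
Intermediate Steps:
$T{\left(20 \right)} 408 + 13^{2} = 20 \cdot 408 + 13^{2} = 8160 + 169 = 8329$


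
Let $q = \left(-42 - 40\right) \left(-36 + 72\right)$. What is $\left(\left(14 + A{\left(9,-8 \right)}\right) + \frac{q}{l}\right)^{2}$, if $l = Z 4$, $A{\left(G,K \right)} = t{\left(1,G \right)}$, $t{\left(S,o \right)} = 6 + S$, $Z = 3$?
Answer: $50625$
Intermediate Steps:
$A{\left(G,K \right)} = 7$ ($A{\left(G,K \right)} = 6 + 1 = 7$)
$l = 12$ ($l = 3 \cdot 4 = 12$)
$q = -2952$ ($q = \left(-82\right) 36 = -2952$)
$\left(\left(14 + A{\left(9,-8 \right)}\right) + \frac{q}{l}\right)^{2} = \left(\left(14 + 7\right) - \frac{2952}{12}\right)^{2} = \left(21 - 246\right)^{2} = \left(-225\right)^{2} = 50625$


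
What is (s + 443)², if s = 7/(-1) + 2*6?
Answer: 200704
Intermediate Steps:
s = 5 (s = 7*(-1) + 12 = -7 + 12 = 5)
(s + 443)² = (5 + 443)² = 448² = 200704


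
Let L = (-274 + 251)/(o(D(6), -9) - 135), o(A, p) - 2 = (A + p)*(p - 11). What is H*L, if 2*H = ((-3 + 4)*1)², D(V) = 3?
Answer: 23/26 ≈ 0.88461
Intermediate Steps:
o(A, p) = 2 + (-11 + p)*(A + p) (o(A, p) = 2 + (A + p)*(p - 11) = 2 + (A + p)*(-11 + p) = 2 + (-11 + p)*(A + p))
H = ½ (H = ((-3 + 4)*1)²/2 = (1*1)²/2 = (½)*1² = (½)*1 = ½ ≈ 0.50000)
L = 23/13 (L = (-274 + 251)/((2 + (-9)² - 11*3 - 11*(-9) + 3*(-9)) - 135) = -23/((2 + 81 - 33 + 99 - 27) - 135) = -23/(122 - 135) = -23/(-13) = -23*(-1/13) = 23/13 ≈ 1.7692)
H*L = (½)*(23/13) = 23/26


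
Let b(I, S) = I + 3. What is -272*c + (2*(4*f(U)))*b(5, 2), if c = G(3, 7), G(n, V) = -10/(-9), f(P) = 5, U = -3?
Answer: 160/9 ≈ 17.778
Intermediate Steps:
b(I, S) = 3 + I
G(n, V) = 10/9 (G(n, V) = -10*(-1/9) = 10/9)
c = 10/9 ≈ 1.1111
-272*c + (2*(4*f(U)))*b(5, 2) = -272*10/9 + (2*(4*5))*(3 + 5) = -2720/9 + (2*20)*8 = -2720/9 + 40*8 = -2720/9 + 320 = 160/9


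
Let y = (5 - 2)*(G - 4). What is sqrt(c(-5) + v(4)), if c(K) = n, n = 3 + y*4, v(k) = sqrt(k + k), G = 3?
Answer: sqrt(-9 + 2*sqrt(2)) ≈ 2.4843*I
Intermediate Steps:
y = -3 (y = (5 - 2)*(3 - 4) = 3*(-1) = -3)
v(k) = sqrt(2)*sqrt(k) (v(k) = sqrt(2*k) = sqrt(2)*sqrt(k))
n = -9 (n = 3 - 3*4 = 3 - 12 = -9)
c(K) = -9
sqrt(c(-5) + v(4)) = sqrt(-9 + sqrt(2)*sqrt(4)) = sqrt(-9 + sqrt(2)*2) = sqrt(-9 + 2*sqrt(2))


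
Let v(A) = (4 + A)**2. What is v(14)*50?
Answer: 16200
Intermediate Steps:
v(14)*50 = (4 + 14)**2*50 = 18**2*50 = 324*50 = 16200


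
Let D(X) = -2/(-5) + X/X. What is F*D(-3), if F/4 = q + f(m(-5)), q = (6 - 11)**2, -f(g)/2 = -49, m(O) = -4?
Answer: 3444/5 ≈ 688.80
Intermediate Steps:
f(g) = 98 (f(g) = -2*(-49) = 98)
q = 25 (q = (-5)**2 = 25)
F = 492 (F = 4*(25 + 98) = 4*123 = 492)
D(X) = 7/5 (D(X) = -2*(-1/5) + 1 = 2/5 + 1 = 7/5)
F*D(-3) = 492*(7/5) = 3444/5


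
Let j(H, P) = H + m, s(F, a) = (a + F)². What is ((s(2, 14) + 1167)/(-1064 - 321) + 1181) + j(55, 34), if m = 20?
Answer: 1738137/1385 ≈ 1255.0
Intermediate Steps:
s(F, a) = (F + a)²
j(H, P) = 20 + H (j(H, P) = H + 20 = 20 + H)
((s(2, 14) + 1167)/(-1064 - 321) + 1181) + j(55, 34) = (((2 + 14)² + 1167)/(-1064 - 321) + 1181) + (20 + 55) = ((16² + 1167)/(-1385) + 1181) + 75 = ((256 + 1167)*(-1/1385) + 1181) + 75 = (1423*(-1/1385) + 1181) + 75 = (-1423/1385 + 1181) + 75 = 1634262/1385 + 75 = 1738137/1385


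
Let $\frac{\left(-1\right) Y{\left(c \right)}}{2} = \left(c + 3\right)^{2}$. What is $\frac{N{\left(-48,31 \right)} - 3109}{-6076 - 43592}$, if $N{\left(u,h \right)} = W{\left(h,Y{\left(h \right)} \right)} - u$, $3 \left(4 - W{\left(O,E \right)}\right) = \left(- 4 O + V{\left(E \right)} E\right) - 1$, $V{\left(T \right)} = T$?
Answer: $\frac{2677195}{74502} \approx 35.935$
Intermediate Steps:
$Y{\left(c \right)} = - 2 \left(3 + c\right)^{2}$ ($Y{\left(c \right)} = - 2 \left(c + 3\right)^{2} = - 2 \left(3 + c\right)^{2}$)
$W{\left(O,E \right)} = \frac{13}{3} - \frac{E^{2}}{3} + \frac{4 O}{3}$ ($W{\left(O,E \right)} = 4 - \frac{\left(- 4 O + E E\right) - 1}{3} = 4 - \frac{\left(- 4 O + E^{2}\right) - 1}{3} = 4 - \frac{\left(E^{2} - 4 O\right) - 1}{3} = 4 - \frac{-1 + E^{2} - 4 O}{3} = 4 + \left(\frac{1}{3} - \frac{E^{2}}{3} + \frac{4 O}{3}\right) = \frac{13}{3} - \frac{E^{2}}{3} + \frac{4 O}{3}$)
$N{\left(u,h \right)} = \frac{13}{3} - u - \frac{4 \left(3 + h\right)^{4}}{3} + \frac{4 h}{3}$ ($N{\left(u,h \right)} = \left(\frac{13}{3} - \frac{\left(- 2 \left(3 + h\right)^{2}\right)^{2}}{3} + \frac{4 h}{3}\right) - u = \left(\frac{13}{3} - \frac{4 \left(3 + h\right)^{4}}{3} + \frac{4 h}{3}\right) - u = \frac{13}{3} - u - \frac{4 \left(3 + h\right)^{4}}{3} + \frac{4 h}{3}$)
$\frac{N{\left(-48,31 \right)} - 3109}{-6076 - 43592} = \frac{\left(\frac{13}{3} - -48 - \frac{4 \left(3 + 31\right)^{4}}{3} + \frac{4}{3} \cdot 31\right) - 3109}{-6076 - 43592} = \frac{\left(\frac{13}{3} + 48 - \frac{4 \cdot 34^{4}}{3} + \frac{124}{3}\right) - 3109}{-49668} = \left(\left(\frac{13}{3} + 48 - \frac{5345344}{3} + \frac{124}{3}\right) - 3109\right) \left(- \frac{1}{49668}\right) = \left(- \frac{5345063}{3} - 3109\right) \left(- \frac{1}{49668}\right) = \left(- \frac{5354390}{3}\right) \left(- \frac{1}{49668}\right) = \frac{2677195}{74502}$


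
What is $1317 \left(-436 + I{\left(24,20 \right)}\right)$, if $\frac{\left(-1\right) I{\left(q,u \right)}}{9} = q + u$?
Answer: $-1095744$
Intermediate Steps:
$I{\left(q,u \right)} = - 9 q - 9 u$ ($I{\left(q,u \right)} = - 9 \left(q + u\right) = - 9 q - 9 u$)
$1317 \left(-436 + I{\left(24,20 \right)}\right) = 1317 \left(-436 - 396\right) = 1317 \left(-832\right) = -1095744$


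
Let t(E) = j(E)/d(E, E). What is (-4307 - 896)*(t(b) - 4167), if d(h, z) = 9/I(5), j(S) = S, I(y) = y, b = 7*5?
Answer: 194217584/9 ≈ 2.1580e+7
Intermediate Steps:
b = 35
d(h, z) = 9/5
t(E) = 5*E/9 (t(E) = E/(9/5) = E*(5/9) = 5*E/9)
(-4307 - 896)*(t(b) - 4167) = (-4307 - 896)*((5/9)*35 - 4167) = -5203*(175/9 - 4167) = -5203*(-37328/9) = 194217584/9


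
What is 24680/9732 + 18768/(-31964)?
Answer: 37888834/19442103 ≈ 1.9488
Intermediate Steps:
24680/9732 + 18768/(-31964) = 24680*(1/9732) + 18768*(-1/31964) = 6170/2433 - 4692/7991 = 37888834/19442103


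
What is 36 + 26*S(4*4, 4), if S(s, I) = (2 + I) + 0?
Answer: 192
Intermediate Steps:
S(s, I) = 2 + I
36 + 26*S(4*4, 4) = 36 + 26*(2 + 4) = 36 + 26*6 = 36 + 156 = 192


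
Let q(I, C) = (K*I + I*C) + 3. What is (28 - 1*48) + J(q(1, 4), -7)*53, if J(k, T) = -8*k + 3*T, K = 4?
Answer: -5797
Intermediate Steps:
q(I, C) = 3 + 4*I + C*I (q(I, C) = (4*I + I*C) + 3 = (4*I + C*I) + 3 = 3 + 4*I + C*I)
(28 - 1*48) + J(q(1, 4), -7)*53 = (28 - 1*48) + (-8*(3 + 4*1 + 4*1) + 3*(-7))*53 = (28 - 48) + (-8*(3 + 4 + 4) - 21)*53 = -20 + (-8*11 - 21)*53 = -20 + (-88 - 21)*53 = -20 - 109*53 = -20 - 5777 = -5797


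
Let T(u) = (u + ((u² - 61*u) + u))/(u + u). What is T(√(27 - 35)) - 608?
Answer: -1275/2 + I*√2 ≈ -637.5 + 1.4142*I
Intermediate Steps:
T(u) = (u² - 59*u)/(2*u) (T(u) = (u + (u² - 60*u))/((2*u)) = (u² - 59*u)*(1/(2*u)) = (u² - 59*u)/(2*u))
T(√(27 - 35)) - 608 = (-59/2 + √(27 - 35)/2) - 608 = (-59/2 + √(-8)/2) - 608 = (-59/2 + (2*I*√2)/2) - 608 = (-59/2 + I*√2) - 608 = -1275/2 + I*√2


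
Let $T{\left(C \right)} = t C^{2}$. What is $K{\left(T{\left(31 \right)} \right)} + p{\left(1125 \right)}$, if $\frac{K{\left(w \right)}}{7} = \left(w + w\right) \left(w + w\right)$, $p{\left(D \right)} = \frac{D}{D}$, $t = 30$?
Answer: $23272729201$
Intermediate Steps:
$p{\left(D \right)} = 1$
$T{\left(C \right)} = 30 C^{2}$
$K{\left(w \right)} = 28 w^{2}$ ($K{\left(w \right)} = 7 \left(w + w\right) \left(w + w\right) = 7 \cdot 2 w 2 w = 7 \cdot 4 w^{2} = 28 w^{2}$)
$K{\left(T{\left(31 \right)} \right)} + p{\left(1125 \right)} = 28 \left(30 \cdot 31^{2}\right)^{2} + 1 = 28 \left(30 \cdot 961\right)^{2} + 1 = 28 \cdot 28830^{2} + 1 = 28 \cdot 831168900 + 1 = 23272729200 + 1 = 23272729201$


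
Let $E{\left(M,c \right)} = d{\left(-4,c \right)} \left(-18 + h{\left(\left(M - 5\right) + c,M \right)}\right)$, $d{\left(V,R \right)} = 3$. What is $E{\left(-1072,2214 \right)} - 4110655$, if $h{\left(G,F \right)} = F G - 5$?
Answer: $-7767316$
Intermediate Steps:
$h{\left(G,F \right)} = -5 + F G$
$E{\left(M,c \right)} = -69 + 3 M \left(-5 + M + c\right)$ ($E{\left(M,c \right)} = 3 \left(-18 + \left(-5 + M \left(\left(M - 5\right) + c\right)\right)\right) = 3 \left(-18 + \left(-5 + M \left(\left(-5 + M\right) + c\right)\right)\right) = 3 \left(-18 + \left(-5 + M \left(-5 + M + c\right)\right)\right) = 3 \left(-23 + M \left(-5 + M + c\right)\right) = -69 + 3 M \left(-5 + M + c\right)$)
$E{\left(-1072,2214 \right)} - 4110655 = \left(-69 + 3 \left(-1072\right) \left(-5 - 1072 + 2214\right)\right) - 4110655 = \left(-69 + 3 \left(-1072\right) 1137\right) - 4110655 = \left(-69 - 3656592\right) - 4110655 = -3656661 - 4110655 = -7767316$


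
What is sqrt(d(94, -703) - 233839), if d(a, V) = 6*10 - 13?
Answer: 8*I*sqrt(3653) ≈ 483.52*I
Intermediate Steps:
d(a, V) = 47 (d(a, V) = 60 - 13 = 47)
sqrt(d(94, -703) - 233839) = sqrt(47 - 233839) = sqrt(-233792) = 8*I*sqrt(3653)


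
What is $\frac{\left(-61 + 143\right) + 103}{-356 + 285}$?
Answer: $- \frac{185}{71} \approx -2.6056$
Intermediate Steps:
$\frac{\left(-61 + 143\right) + 103}{-356 + 285} = \frac{82 + 103}{-71} = 185 \left(- \frac{1}{71}\right) = - \frac{185}{71}$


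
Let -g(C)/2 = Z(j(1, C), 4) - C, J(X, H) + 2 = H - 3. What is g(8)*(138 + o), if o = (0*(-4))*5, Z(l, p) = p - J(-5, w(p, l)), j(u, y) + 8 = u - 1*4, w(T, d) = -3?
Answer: -1104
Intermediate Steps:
J(X, H) = -5 + H (J(X, H) = -2 + (H - 3) = -2 + (-3 + H) = -5 + H)
j(u, y) = -12 + u (j(u, y) = -8 + (u - 1*4) = -8 + (u - 4) = -8 + (-4 + u) = -12 + u)
Z(l, p) = 8 + p (Z(l, p) = p - (-5 - 3) = p - 1*(-8) = p + 8 = 8 + p)
g(C) = -24 + 2*C (g(C) = -2*((8 + 4) - C) = -2*(12 - C) = -24 + 2*C)
o = 0 (o = 0*5 = 0)
g(8)*(138 + o) = (-24 + 2*8)*(138 + 0) = (-24 + 16)*138 = -8*138 = -1104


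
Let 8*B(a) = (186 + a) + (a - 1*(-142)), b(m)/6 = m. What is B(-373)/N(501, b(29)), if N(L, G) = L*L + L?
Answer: -209/1006008 ≈ -0.00020775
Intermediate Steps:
b(m) = 6*m
B(a) = 41 + a/4 (B(a) = ((186 + a) + (a - 1*(-142)))/8 = ((186 + a) + (a + 142))/8 = ((186 + a) + (142 + a))/8 = (328 + 2*a)/8 = 41 + a/4)
N(L, G) = L + L**2 (N(L, G) = L**2 + L = L + L**2)
B(-373)/N(501, b(29)) = (41 + (1/4)*(-373))/((501*(1 + 501))) = (41 - 373/4)/((501*502)) = -209/4/251502 = -209/4*1/251502 = -209/1006008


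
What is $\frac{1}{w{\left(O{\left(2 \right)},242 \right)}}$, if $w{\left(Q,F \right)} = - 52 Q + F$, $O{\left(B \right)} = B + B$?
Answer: $\frac{1}{34} \approx 0.029412$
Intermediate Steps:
$O{\left(B \right)} = 2 B$
$w{\left(Q,F \right)} = F - 52 Q$
$\frac{1}{w{\left(O{\left(2 \right)},242 \right)}} = \frac{1}{242 - 52 \cdot 2 \cdot 2} = \frac{1}{242 - 208} = \frac{1}{34}$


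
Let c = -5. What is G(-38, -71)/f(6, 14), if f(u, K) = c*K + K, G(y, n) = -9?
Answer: 9/56 ≈ 0.16071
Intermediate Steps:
f(u, K) = -4*K (f(u, K) = -5*K + K = -4*K)
G(-38, -71)/f(6, 14) = -9/((-4*14)) = -9/(-56) = -9*(-1/56) = 9/56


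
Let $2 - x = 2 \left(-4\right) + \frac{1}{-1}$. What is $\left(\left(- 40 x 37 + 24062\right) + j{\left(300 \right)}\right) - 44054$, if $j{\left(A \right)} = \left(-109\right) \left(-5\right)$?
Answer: $-35727$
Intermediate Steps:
$x = 11$ ($x = 2 - \left(2 \left(-4\right) + \frac{1}{-1}\right) = 2 - \left(-8 - 1\right) = 2 - -9 = 2 + 9 = 11$)
$j{\left(A \right)} = 545$
$\left(\left(- 40 x 37 + 24062\right) + j{\left(300 \right)}\right) - 44054 = \left(\left(\left(-40\right) 11 \cdot 37 + 24062\right) + 545\right) - 44054 = \left(\left(\left(-440\right) 37 + 24062\right) + 545\right) - 44054 = \left(\left(-16280 + 24062\right) + 545\right) - 44054 = \left(7782 + 545\right) - 44054 = 8327 - 44054 = -35727$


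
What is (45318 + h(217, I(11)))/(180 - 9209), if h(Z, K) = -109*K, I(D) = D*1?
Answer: -44119/9029 ≈ -4.8864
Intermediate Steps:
I(D) = D
(45318 + h(217, I(11)))/(180 - 9209) = (45318 - 109*11)/(180 - 9209) = (45318 - 1199)/(-9029) = 44119*(-1/9029) = -44119/9029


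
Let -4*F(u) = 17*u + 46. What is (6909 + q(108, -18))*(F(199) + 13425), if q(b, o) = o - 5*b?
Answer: 319271121/4 ≈ 7.9818e+7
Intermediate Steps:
F(u) = -23/2 - 17*u/4 (F(u) = -(17*u + 46)/4 = -(46 + 17*u)/4 = -23/2 - 17*u/4)
(6909 + q(108, -18))*(F(199) + 13425) = (6909 + (-18 - 5*108))*((-23/2 - 17/4*199) + 13425) = (6909 + (-18 - 540))*((-23/2 - 3383/4) + 13425) = (6909 - 558)*(-3429/4 + 13425) = 6351*(50271/4) = 319271121/4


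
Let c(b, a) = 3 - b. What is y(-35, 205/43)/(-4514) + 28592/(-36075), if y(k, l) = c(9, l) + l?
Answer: -149941957/189249450 ≈ -0.79230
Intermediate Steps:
y(k, l) = -6 + l (y(k, l) = (3 - 1*9) + l = (3 - 9) + l = -6 + l)
y(-35, 205/43)/(-4514) + 28592/(-36075) = (-6 + 205/43)/(-4514) + 28592/(-36075) = (-6 + 205*(1/43))*(-1/4514) + 28592*(-1/36075) = (-6 + 205/43)*(-1/4514) - 28592/36075 = -53/43*(-1/4514) - 28592/36075 = 53/194102 - 28592/36075 = -149941957/189249450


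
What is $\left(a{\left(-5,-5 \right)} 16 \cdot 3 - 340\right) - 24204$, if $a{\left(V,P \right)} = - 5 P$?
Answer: $-23344$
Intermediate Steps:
$\left(a{\left(-5,-5 \right)} 16 \cdot 3 - 340\right) - 24204 = \left(\left(-5\right) \left(-5\right) 16 \cdot 3 - 340\right) - 24204 = \left(25 \cdot 16 \cdot 3 - 340\right) - 24204 = \left(400 \cdot 3 - 340\right) - 24204 = \left(1200 - 340\right) - 24204 = 860 - 24204 = -23344$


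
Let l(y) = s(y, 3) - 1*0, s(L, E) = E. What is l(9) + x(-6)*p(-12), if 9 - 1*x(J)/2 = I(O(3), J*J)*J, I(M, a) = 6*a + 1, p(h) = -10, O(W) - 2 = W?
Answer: -26217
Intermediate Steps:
O(W) = 2 + W
I(M, a) = 1 + 6*a
l(y) = 3 (l(y) = 3 - 1*0 = 3 + 0 = 3)
x(J) = 18 - 2*J*(1 + 6*J²) (x(J) = 18 - 2*(1 + 6*(J*J))*J = 18 - 2*(1 + 6*J²)*J = 18 - 2*J*(1 + 6*J²))
l(9) + x(-6)*p(-12) = 3 + (18 - 12*(-6)³ - 2*(-6))*(-10) = 3 + (18 - 12*(-216) + 12)*(-10) = 3 + (18 + 2592 + 12)*(-10) = 3 + 2622*(-10) = 3 - 26220 = -26217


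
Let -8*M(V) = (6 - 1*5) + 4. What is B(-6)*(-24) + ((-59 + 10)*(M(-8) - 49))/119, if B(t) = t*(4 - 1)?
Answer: 61531/136 ≈ 452.43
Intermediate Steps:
M(V) = -5/8 (M(V) = -((6 - 1*5) + 4)/8 = -((6 - 5) + 4)/8 = -(1 + 4)/8 = -1/8*5 = -5/8)
B(t) = 3*t (B(t) = t*3 = 3*t)
B(-6)*(-24) + ((-59 + 10)*(M(-8) - 49))/119 = (3*(-6))*(-24) + ((-59 + 10)*(-5/8 - 49))/119 = -18*(-24) - 49*(-397/8)*(1/119) = 432 + (19453/8)*(1/119) = 432 + 2779/136 = 61531/136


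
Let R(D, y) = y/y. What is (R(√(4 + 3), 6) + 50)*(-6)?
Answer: -306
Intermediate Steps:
R(D, y) = 1
(R(√(4 + 3), 6) + 50)*(-6) = (1 + 50)*(-6) = 51*(-6) = -306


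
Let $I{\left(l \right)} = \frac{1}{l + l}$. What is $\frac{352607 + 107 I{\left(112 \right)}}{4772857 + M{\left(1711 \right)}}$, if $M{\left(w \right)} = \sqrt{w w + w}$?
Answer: $\frac{376979695252275}{5102756066960608} - \frac{78984075 \sqrt{183077}}{1275689016740152} \approx 0.073851$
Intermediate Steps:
$M{\left(w \right)} = \sqrt{w + w^{2}}$ ($M{\left(w \right)} = \sqrt{w^{2} + w} = \sqrt{w + w^{2}}$)
$I{\left(l \right)} = \frac{1}{2 l}$
$\frac{352607 + 107 I{\left(112 \right)}}{4772857 + M{\left(1711 \right)}} = \frac{352607 + 107 \frac{1}{2 \cdot 112}}{4772857 + \sqrt{1711 \left(1 + 1711\right)}} = \frac{352607 + 107 \cdot \frac{1}{2} \cdot \frac{1}{112}}{4772857 + \sqrt{1711 \cdot 1712}} = \frac{352607 + 107 \cdot \frac{1}{224}}{4772857 + \sqrt{2929232}} = \frac{352607 + \frac{107}{224}}{4772857 + 4 \sqrt{183077}} = \frac{78984075}{224 \left(4772857 + 4 \sqrt{183077}\right)}$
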